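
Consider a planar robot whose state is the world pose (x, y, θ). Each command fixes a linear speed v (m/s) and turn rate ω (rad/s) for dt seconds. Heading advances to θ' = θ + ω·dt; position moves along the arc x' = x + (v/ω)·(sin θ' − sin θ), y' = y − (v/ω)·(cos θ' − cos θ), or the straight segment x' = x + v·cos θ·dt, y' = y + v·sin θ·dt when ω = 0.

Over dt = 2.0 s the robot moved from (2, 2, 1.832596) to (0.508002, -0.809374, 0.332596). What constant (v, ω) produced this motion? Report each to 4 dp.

v = -1.7500, ω = -0.7500

Δθ = 0.332596 − 1.832596 = -1.500000
ω = Δθ/dt = -1.500000/2.0 = -0.7500
R = −Δy/(cos θ' − cos θ) = 2.3333
v = R·ω = 2.3333·-0.7500 = -1.7500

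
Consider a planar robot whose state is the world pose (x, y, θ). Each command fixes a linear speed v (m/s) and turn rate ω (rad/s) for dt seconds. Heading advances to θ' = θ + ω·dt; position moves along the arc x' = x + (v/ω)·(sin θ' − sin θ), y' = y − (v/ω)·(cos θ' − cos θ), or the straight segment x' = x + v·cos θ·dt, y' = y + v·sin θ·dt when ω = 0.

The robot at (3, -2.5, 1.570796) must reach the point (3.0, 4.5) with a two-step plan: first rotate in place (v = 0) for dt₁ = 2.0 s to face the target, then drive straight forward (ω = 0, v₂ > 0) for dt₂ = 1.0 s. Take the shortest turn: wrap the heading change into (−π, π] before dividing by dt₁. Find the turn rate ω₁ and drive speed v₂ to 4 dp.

ω₁ = 0.0000, v₂ = 7.0000

heading to target = atan2(4.5−-2.5, 3−3) = 1.5708
Δθ = wrap(1.5708 − 1.5708) = 0.0000; ω₁ = Δθ/dt₁ = 0.0000
distance = √((3−3)² + (4.5−-2.5)²) = 7.0000; v₂ = distance/dt₂ = 7.0000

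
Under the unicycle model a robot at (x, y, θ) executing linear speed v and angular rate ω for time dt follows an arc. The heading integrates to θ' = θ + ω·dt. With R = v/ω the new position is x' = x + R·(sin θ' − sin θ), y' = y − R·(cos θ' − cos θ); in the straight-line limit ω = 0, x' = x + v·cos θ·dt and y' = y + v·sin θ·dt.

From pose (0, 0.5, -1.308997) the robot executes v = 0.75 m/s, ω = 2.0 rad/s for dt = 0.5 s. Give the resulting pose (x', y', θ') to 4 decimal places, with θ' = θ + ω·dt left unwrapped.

θ' = -1.3090 + 2.0·0.5 = -0.3090
R = v/ω = 0.75/2.0 = 0.3750
x' = 0 + 0.3750·(sin -0.3090 − sin -1.3090) = 0.2482
y' = 0.5 − 0.3750·(cos -0.3090 − cos -1.3090) = 0.2398

(0.2482, 0.2398, -0.3090)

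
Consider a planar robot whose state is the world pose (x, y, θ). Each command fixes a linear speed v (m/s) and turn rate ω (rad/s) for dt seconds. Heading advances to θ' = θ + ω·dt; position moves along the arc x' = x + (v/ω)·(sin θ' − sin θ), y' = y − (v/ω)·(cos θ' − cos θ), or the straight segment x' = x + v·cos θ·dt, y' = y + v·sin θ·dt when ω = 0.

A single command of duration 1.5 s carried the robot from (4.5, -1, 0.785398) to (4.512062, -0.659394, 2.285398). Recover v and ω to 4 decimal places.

Δθ = 2.285398 − 0.785398 = 1.500000
ω = Δθ/dt = 1.500000/1.5 = 1.0000
R = −Δy/(cos θ' − cos θ) = 0.2500
v = R·ω = 0.2500·1.0000 = 0.2500

v = 0.2500, ω = 1.0000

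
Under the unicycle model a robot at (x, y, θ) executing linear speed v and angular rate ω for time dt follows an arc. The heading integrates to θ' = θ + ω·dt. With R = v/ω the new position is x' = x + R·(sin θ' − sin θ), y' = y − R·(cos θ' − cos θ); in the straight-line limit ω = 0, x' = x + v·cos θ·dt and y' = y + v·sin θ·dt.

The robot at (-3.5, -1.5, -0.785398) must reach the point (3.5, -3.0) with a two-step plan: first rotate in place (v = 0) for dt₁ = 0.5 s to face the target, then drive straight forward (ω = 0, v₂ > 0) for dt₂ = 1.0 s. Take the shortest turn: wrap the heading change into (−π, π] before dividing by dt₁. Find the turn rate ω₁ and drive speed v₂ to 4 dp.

heading to target = atan2(-3−-1.5, 3.5−-3.5) = -0.2111
Δθ = wrap(-0.2111 − -0.7854) = 0.5743; ω₁ = Δθ/dt₁ = 1.1486
distance = √((3.5−-3.5)² + (-3−-1.5)²) = 7.1589; v₂ = distance/dt₂ = 7.1589

ω₁ = 1.1486, v₂ = 7.1589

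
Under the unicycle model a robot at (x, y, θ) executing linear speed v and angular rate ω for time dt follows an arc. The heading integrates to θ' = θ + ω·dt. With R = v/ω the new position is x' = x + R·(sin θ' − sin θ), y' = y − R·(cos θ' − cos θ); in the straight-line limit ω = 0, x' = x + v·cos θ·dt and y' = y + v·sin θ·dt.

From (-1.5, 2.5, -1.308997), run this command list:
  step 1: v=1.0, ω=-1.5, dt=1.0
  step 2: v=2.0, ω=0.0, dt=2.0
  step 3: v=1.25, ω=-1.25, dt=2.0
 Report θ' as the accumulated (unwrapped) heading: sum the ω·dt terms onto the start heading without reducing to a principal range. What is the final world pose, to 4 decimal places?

step 1: θ'=-2.8090 (R=-0.6667) → pose (-1.9263, 1.6973, -2.8090)
step 2: θ'=-2.8090 (straight) → pose (-5.7071, 0.3913, -2.8090)
step 3: θ'=-5.3090 (R=-1.0000) → pose (-6.8608, 1.8984, -5.3090)

(-6.8608, 1.8984, -5.3090)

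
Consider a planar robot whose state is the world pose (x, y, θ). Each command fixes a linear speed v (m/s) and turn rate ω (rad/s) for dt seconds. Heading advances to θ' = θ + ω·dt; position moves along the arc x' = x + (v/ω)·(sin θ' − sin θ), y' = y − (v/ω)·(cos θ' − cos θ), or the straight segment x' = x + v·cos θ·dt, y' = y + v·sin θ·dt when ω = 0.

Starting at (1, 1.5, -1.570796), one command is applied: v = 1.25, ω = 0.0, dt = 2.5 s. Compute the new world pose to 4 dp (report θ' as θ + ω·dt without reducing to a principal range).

(1.0000, -1.6250, -1.5708)

θ' = -1.5708 + 0.0·2.5 = -1.5708
ω = 0 → straight: x' = 1 + 1.25·cos(-1.5708)·2.5 = 1.0000
y' = 1.5 + 1.25·sin(-1.5708)·2.5 = -1.6250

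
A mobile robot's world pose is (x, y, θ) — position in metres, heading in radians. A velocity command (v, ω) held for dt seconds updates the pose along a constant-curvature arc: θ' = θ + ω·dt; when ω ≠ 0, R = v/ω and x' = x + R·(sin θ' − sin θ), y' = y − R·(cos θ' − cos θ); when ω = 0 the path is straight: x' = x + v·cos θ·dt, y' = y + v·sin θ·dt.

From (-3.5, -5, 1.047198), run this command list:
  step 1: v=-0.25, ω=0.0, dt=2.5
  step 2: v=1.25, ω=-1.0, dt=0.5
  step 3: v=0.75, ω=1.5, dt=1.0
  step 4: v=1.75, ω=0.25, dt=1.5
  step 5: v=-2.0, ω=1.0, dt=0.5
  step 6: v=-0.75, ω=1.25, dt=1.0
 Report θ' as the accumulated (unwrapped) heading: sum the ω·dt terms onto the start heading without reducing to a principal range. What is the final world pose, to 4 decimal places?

step 1: θ'=1.0472 (straight) → pose (-3.8125, -5.5413, 1.0472)
step 2: θ'=0.5472 (R=-1.2500) → pose (-3.3803, -5.0988, 0.5472)
step 3: θ'=2.0472 (R=0.5000) → pose (-3.1962, -4.4425, 2.0472)
step 4: θ'=2.4222 (R=7.0000) → pose (-4.8042, -2.3872, 2.4222)
step 5: θ'=2.9222 (R=-2.0000) → pose (-3.9216, -2.8348, 2.9222)
step 6: θ'=4.1722 (R=-0.6000) → pose (-3.2765, -2.5578, 4.1722)

(-3.2765, -2.5578, 4.1722)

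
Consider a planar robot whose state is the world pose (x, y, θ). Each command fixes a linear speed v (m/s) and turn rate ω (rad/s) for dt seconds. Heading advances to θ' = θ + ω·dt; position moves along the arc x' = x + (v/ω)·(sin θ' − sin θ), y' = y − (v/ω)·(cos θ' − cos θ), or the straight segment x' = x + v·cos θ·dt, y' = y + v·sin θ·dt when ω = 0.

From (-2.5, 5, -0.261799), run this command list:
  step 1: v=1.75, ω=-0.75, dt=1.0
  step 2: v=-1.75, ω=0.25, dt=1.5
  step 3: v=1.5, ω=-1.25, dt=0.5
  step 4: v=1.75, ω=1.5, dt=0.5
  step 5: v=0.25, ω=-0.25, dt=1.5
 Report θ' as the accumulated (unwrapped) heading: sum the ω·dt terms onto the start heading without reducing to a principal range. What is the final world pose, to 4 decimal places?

(-1.6429, 4.3971, -0.8868)

step 1: θ'=-1.0118 (R=-2.3333) → pose (-1.1257, 3.9836, -1.0118)
step 2: θ'=-0.6368 (R=-7.0000) → pose (-2.8979, 5.8993, -0.6368)
step 3: θ'=-1.2618 (R=-1.2000) → pose (-2.4683, 5.2994, -1.2618)
step 4: θ'=-0.5118 (R=1.1667) → pose (-1.9282, 4.6370, -0.5118)
step 5: θ'=-0.8868 (R=-1.0000) → pose (-1.6429, 4.3971, -0.8868)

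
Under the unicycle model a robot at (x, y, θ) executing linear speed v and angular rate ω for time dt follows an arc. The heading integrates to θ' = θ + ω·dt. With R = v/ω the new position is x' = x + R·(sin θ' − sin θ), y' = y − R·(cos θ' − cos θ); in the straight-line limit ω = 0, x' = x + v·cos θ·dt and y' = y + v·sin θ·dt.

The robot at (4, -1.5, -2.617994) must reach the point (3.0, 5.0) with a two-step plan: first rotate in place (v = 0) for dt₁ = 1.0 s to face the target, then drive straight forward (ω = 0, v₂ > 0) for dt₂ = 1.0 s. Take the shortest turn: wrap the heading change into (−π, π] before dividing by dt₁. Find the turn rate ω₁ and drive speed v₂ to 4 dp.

heading to target = atan2(5−-1.5, 3−4) = 1.7234
Δθ = wrap(1.7234 − -2.6180) = -1.9417; ω₁ = Δθ/dt₁ = -1.9417
distance = √((3−4)² + (5−-1.5)²) = 6.5765; v₂ = distance/dt₂ = 6.5765

ω₁ = -1.9417, v₂ = 6.5765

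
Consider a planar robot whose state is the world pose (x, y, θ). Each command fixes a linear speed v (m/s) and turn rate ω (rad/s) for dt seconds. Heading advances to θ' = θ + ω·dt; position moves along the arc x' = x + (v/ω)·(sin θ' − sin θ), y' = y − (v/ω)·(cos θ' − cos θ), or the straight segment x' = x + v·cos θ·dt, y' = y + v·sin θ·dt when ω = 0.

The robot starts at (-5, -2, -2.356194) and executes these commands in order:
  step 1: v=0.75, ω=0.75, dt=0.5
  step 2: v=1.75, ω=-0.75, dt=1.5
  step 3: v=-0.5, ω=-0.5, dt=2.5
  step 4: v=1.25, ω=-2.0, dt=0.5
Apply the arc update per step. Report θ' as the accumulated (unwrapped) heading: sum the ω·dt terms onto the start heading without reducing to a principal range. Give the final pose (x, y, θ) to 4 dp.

step 1: θ'=-1.9812 (R=1.0000) → pose (-5.2099, -2.3081, -1.9812)
step 2: θ'=-3.1062 (R=-2.3333) → pose (-7.2669, -3.7091, -3.1062)
step 3: θ'=-4.3562 (R=1.0000) → pose (-6.2942, -4.3597, -4.3562)
step 4: θ'=-5.3562 (R=-0.6250) → pose (-6.2083, -3.7666, -5.3562)

(-6.2083, -3.7666, -5.3562)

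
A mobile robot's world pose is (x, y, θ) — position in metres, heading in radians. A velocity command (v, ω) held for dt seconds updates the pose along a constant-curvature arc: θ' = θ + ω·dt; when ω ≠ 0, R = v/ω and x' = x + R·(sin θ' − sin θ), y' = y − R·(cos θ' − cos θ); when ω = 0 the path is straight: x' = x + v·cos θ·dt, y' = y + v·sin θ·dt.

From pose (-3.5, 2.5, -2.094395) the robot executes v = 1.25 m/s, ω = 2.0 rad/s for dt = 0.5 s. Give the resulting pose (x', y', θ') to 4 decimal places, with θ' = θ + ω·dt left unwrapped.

(-3.5141, 1.9009, -1.0944)

θ' = -2.0944 + 2.0·0.5 = -1.0944
R = v/ω = 1.25/2.0 = 0.6250
x' = -3.5 + 0.6250·(sin -1.0944 − sin -2.0944) = -3.5141
y' = 2.5 − 0.6250·(cos -1.0944 − cos -2.0944) = 1.9009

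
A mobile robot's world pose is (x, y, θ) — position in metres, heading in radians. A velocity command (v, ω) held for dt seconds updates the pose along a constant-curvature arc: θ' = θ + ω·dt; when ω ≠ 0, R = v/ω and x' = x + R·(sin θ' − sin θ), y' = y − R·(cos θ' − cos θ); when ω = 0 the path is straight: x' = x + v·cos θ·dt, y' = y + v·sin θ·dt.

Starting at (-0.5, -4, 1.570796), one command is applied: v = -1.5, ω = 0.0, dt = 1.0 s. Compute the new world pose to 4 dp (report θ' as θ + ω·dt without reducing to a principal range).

(-0.5000, -5.5000, 1.5708)

θ' = 1.5708 + 0.0·1.0 = 1.5708
ω = 0 → straight: x' = -0.5 + -1.5·cos(1.5708)·1.0 = -0.5000
y' = -4 + -1.5·sin(1.5708)·1.0 = -5.5000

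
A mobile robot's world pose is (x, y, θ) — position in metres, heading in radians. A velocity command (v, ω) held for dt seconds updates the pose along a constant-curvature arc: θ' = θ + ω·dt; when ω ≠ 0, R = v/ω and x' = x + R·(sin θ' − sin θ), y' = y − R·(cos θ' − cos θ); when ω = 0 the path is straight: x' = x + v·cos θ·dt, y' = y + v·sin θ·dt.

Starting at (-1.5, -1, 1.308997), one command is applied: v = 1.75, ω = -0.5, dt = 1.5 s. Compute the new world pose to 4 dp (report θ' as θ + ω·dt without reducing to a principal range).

θ' = 1.3090 + -0.5·1.5 = 0.5590
R = v/ω = 1.75/-0.5 = -3.5000
x' = -1.5 + -3.5000·(sin 0.5590 − sin 1.3090) = 0.0246
y' = -1 − -3.5000·(cos 0.5590 − cos 1.3090) = 1.0614

(0.0246, 1.0614, 0.5590)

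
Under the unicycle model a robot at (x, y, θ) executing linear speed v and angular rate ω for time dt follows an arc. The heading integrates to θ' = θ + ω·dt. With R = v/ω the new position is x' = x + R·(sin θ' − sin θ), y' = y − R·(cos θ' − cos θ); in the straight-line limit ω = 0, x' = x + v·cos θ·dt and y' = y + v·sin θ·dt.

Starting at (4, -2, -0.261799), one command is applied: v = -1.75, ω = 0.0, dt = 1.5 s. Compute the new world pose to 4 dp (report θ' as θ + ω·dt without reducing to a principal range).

θ' = -0.2618 + 0.0·1.5 = -0.2618
ω = 0 → straight: x' = 4 + -1.75·cos(-0.2618)·1.5 = 1.4644
y' = -2 + -1.75·sin(-0.2618)·1.5 = -1.3206

(1.4644, -1.3206, -0.2618)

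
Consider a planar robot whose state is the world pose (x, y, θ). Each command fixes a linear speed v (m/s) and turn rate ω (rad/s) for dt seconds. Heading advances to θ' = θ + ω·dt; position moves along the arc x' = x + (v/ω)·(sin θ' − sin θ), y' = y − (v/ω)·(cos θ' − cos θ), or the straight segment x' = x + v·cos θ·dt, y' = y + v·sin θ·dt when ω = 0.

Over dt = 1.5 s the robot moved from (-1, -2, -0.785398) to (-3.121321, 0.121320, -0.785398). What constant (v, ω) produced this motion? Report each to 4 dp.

Δθ = -0.785398 − -0.785398 = 0.000000
ω = Δθ/dt = 0.000000/1.5 = 0.0000
ω = 0 → v = (Δx·cos θ + Δy·sin θ)/dt = -2.0000

v = -2.0000, ω = 0.0000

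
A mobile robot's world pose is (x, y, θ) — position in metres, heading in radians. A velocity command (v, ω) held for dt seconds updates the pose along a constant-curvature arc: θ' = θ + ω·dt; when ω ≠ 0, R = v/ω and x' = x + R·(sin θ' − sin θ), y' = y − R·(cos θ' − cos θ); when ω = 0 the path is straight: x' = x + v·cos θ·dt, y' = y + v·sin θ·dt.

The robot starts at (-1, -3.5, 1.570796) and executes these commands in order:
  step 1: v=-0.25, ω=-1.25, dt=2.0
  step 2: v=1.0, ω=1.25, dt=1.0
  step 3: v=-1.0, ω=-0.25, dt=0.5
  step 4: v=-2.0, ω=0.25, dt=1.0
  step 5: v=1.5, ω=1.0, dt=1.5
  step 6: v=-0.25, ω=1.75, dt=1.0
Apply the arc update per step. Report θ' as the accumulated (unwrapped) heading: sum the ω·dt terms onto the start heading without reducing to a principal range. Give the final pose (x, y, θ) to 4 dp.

(-1.8861, -2.8231, 3.6958)

step 1: θ'=-0.9292 (R=0.2000) → pose (-1.3602, -3.6197, -0.9292)
step 2: θ'=0.3208 (R=0.8000) → pose (-0.4671, -3.9001, 0.3208)
step 3: θ'=0.1958 (R=4.0000) → pose (-0.9502, -4.0277, 0.1958)
step 4: θ'=0.4458 (R=-8.0000) → pose (-2.8432, -4.6567, 0.4458)
step 5: θ'=1.9458 (R=1.5000) → pose (-2.0942, -2.7539, 1.9458)
step 6: θ'=3.6958 (R=-0.1429) → pose (-1.8861, -2.8231, 3.6958)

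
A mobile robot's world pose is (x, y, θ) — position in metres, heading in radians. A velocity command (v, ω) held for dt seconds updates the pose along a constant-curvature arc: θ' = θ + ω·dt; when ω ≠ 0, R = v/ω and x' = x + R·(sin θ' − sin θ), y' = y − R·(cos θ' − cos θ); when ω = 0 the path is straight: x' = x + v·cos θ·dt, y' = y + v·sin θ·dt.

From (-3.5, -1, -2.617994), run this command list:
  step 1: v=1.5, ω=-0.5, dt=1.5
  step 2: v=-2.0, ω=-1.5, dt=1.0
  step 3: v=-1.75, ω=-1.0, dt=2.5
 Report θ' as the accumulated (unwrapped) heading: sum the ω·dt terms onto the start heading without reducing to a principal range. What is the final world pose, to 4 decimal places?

(-7.9317, -3.3775, -7.3680)

step 1: θ'=-3.3680 (R=-3.0000) → pose (-5.6734, -1.3254, -3.3680)
step 2: θ'=-4.8680 (R=1.3333) → pose (-4.6555, -2.8313, -4.8680)
step 3: θ'=-7.3680 (R=1.7500) → pose (-7.9317, -3.3775, -7.3680)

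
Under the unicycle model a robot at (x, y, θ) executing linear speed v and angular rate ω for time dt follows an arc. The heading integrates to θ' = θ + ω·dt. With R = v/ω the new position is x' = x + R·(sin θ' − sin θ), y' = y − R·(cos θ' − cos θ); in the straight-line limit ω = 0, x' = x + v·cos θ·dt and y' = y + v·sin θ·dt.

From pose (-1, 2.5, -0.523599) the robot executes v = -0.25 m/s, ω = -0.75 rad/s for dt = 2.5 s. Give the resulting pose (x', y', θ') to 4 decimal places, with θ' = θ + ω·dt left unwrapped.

(-1.0588, 3.0342, -2.3986)

θ' = -0.5236 + -0.75·2.5 = -2.3986
R = v/ω = -0.25/-0.75 = 0.3333
x' = -1 + 0.3333·(sin -2.3986 − sin -0.5236) = -1.0588
y' = 2.5 − 0.3333·(cos -2.3986 − cos -0.5236) = 3.0342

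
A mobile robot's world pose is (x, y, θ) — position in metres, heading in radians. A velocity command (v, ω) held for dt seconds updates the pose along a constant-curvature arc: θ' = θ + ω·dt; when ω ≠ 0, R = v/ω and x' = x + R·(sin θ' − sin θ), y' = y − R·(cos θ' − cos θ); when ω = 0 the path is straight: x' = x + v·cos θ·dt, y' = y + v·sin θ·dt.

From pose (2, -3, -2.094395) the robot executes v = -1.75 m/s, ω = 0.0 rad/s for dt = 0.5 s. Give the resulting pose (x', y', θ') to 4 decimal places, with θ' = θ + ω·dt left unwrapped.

θ' = -2.0944 + 0.0·0.5 = -2.0944
ω = 0 → straight: x' = 2 + -1.75·cos(-2.0944)·0.5 = 2.4375
y' = -3 + -1.75·sin(-2.0944)·0.5 = -2.2422

(2.4375, -2.2422, -2.0944)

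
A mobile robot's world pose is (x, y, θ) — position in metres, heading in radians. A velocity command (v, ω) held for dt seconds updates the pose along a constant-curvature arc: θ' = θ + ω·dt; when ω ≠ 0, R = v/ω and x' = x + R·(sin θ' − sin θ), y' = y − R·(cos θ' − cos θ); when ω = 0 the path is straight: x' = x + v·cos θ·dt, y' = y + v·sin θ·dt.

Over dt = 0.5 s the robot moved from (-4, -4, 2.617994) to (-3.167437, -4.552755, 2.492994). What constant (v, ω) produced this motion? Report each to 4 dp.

v = -2.0000, ω = -0.2500

Δθ = 2.492994 − 2.617994 = -0.125000
ω = Δθ/dt = -0.125000/0.5 = -0.2500
R = Δx/(sin θ' − sin θ) = 8.0000
v = R·ω = 8.0000·-0.2500 = -2.0000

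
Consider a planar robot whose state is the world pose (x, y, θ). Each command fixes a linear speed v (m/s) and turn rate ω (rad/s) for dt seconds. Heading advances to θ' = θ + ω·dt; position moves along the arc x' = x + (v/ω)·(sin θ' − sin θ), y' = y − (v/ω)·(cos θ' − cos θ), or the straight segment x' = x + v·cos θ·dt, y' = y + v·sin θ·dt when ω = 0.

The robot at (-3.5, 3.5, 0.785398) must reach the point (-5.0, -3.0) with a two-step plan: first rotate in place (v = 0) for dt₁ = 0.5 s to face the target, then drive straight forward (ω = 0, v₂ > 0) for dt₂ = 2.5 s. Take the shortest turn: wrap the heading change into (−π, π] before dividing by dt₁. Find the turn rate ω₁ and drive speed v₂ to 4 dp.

heading to target = atan2(-3−3.5, -5−-3.5) = -1.7976
Δθ = wrap(-1.7976 − 0.7854) = -2.5830; ω₁ = Δθ/dt₁ = -5.1660
distance = √((-5−-3.5)² + (-3−3.5)²) = 6.6708; v₂ = distance/dt₂ = 2.6683

ω₁ = -5.1660, v₂ = 2.6683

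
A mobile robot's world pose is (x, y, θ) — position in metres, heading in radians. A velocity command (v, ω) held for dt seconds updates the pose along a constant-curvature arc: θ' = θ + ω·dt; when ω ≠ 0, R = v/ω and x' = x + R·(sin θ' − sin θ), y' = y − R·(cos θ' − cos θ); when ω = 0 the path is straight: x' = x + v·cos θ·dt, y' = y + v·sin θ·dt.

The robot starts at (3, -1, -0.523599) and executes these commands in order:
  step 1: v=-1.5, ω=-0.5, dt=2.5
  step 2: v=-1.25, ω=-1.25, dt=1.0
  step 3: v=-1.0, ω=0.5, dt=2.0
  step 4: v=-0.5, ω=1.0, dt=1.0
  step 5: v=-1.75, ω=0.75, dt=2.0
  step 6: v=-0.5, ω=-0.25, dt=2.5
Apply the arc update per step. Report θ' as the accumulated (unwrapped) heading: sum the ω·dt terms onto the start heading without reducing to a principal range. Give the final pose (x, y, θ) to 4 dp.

(-0.3123, 5.2428, -0.1486)

step 1: θ'=-1.7736 (R=3.0000) → pose (1.5615, 2.2023, -1.7736)
step 2: θ'=-3.0236 (R=1.0000) → pose (2.4233, 2.9940, -3.0236)
step 3: θ'=-2.0236 (R=-2.0000) → pose (3.9863, 4.1051, -2.0236)
step 4: θ'=-1.0236 (R=-0.5000) → pose (3.9637, 4.5840, -1.0236)
step 5: θ'=0.4764 (R=-2.3333) → pose (0.9010, 5.4435, 0.4764)
step 6: θ'=-0.1486 (R=2.0000) → pose (-0.3123, 5.2428, -0.1486)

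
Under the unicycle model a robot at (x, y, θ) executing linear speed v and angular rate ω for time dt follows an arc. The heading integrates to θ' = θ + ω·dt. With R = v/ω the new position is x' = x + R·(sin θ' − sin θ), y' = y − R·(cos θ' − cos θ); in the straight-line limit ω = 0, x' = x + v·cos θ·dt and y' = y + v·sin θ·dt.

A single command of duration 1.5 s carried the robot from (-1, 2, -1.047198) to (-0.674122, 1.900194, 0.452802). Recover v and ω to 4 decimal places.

v = 0.2500, ω = 1.0000

Δθ = 0.452802 − -1.047198 = 1.500000
ω = Δθ/dt = 1.500000/1.5 = 1.0000
R = Δx/(sin θ' − sin θ) = 0.2500
v = R·ω = 0.2500·1.0000 = 0.2500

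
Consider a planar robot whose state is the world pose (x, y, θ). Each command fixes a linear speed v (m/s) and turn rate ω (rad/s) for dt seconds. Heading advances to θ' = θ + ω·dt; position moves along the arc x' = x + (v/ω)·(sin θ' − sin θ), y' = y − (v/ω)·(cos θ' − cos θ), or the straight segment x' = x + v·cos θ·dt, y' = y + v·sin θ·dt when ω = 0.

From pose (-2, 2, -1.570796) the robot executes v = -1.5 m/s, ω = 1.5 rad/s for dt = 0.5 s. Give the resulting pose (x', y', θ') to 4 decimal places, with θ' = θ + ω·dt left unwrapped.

(-2.2683, 2.6816, -0.8208)

θ' = -1.5708 + 1.5·0.5 = -0.8208
R = v/ω = -1.5/1.5 = -1.0000
x' = -2 + -1.0000·(sin -0.8208 − sin -1.5708) = -2.2683
y' = 2 − -1.0000·(cos -0.8208 − cos -1.5708) = 2.6816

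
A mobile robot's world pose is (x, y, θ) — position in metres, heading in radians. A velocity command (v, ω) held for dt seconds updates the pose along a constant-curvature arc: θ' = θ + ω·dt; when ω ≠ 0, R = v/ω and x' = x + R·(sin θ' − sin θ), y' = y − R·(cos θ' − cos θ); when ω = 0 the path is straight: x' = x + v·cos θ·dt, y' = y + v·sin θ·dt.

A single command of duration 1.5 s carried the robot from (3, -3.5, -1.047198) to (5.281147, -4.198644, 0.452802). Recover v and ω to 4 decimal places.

Δθ = 0.452802 − -1.047198 = 1.500000
ω = Δθ/dt = 1.500000/1.5 = 1.0000
R = Δx/(sin θ' − sin θ) = 1.7500
v = R·ω = 1.7500·1.0000 = 1.7500

v = 1.7500, ω = 1.0000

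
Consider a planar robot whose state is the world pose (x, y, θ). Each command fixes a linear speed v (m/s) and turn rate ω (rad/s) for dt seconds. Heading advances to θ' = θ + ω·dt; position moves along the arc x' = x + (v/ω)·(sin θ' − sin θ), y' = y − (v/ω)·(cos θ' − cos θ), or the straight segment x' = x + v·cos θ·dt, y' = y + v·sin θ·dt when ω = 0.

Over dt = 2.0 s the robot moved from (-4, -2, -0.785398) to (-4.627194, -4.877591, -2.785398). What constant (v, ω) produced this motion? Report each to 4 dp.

v = 1.7500, ω = -1.0000

Δθ = -2.785398 − -0.785398 = -2.000000
ω = Δθ/dt = -2.000000/2.0 = -1.0000
R = −Δy/(cos θ' − cos θ) = -1.7500
v = R·ω = -1.7500·-1.0000 = 1.7500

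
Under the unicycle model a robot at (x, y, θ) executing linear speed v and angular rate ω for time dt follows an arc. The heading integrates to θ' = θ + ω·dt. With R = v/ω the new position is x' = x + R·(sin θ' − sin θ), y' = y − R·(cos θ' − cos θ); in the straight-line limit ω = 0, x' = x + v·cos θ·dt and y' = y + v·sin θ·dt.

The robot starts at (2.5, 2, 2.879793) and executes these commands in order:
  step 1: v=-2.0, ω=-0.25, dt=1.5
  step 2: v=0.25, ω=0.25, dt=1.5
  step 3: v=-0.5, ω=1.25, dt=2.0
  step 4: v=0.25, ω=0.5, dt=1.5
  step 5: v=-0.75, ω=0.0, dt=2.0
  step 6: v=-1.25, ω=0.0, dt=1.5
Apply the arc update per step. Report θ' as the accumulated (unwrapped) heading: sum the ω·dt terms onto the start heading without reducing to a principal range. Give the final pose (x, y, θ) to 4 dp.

(2.2493, 1.8315, 6.1298)

step 1: θ'=2.5048 (R=8.0000) → pose (5.1864, 0.7046, 2.5048)
step 2: θ'=2.8798 (R=1.0000) → pose (4.8506, 0.8665, 2.8798)
step 3: θ'=5.3798 (R=-0.4000) → pose (5.2683, 1.5005, 5.3798)
step 4: θ'=6.1298 (R=0.5000) → pose (5.5847, 1.3158, 6.1298)
step 5: θ'=6.1298 (straight) → pose (4.1023, 1.5450, 6.1298)
step 6: θ'=6.1298 (straight) → pose (2.2493, 1.8315, 6.1298)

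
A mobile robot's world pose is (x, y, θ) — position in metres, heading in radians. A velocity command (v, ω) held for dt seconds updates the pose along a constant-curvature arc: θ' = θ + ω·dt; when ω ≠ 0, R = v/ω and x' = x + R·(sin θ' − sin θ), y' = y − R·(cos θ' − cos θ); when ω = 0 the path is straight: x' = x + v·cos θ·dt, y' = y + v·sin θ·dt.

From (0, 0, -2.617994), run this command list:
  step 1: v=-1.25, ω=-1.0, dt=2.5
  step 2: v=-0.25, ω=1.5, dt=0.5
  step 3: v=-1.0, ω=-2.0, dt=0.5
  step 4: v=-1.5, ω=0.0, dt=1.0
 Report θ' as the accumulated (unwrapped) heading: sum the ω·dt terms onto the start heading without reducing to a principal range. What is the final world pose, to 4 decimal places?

step 1: θ'=-5.1180 (R=1.2500) → pose (1.7736, -1.5758, -5.1180)
step 2: θ'=-4.3680 (R=-0.1667) → pose (1.7698, -1.6978, -4.3680)
step 3: θ'=-5.3680 (R=0.5000) → pose (1.6955, -2.1714, -5.3680)
step 4: θ'=-5.3680 (straight) → pose (0.7811, -3.3604, -5.3680)

(0.7811, -3.3604, -5.3680)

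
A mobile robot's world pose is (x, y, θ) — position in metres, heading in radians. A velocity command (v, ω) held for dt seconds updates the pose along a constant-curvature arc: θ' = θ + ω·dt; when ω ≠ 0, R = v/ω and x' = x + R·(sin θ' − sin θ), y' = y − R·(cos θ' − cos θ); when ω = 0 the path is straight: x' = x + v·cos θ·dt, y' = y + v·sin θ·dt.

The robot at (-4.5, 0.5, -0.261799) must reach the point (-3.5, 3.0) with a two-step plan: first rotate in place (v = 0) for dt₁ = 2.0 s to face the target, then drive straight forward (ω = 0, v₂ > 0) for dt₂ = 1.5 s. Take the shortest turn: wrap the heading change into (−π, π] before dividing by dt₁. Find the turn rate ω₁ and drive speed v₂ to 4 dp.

ω₁ = 0.7260, v₂ = 1.7951

heading to target = atan2(3−0.5, -3.5−-4.5) = 1.1903
Δθ = wrap(1.1903 − -0.2618) = 1.4521; ω₁ = Δθ/dt₁ = 0.7260
distance = √((-3.5−-4.5)² + (3−0.5)²) = 2.6926; v₂ = distance/dt₂ = 1.7951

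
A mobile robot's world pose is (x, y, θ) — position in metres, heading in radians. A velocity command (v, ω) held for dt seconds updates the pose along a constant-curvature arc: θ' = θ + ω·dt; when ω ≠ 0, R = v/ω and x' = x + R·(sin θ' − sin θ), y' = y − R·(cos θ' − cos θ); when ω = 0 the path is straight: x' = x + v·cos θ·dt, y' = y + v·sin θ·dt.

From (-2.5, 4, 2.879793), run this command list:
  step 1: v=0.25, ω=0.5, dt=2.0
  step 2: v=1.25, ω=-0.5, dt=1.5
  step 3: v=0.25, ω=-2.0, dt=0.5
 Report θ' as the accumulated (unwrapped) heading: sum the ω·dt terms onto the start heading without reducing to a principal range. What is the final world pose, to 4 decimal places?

(-4.7823, 3.2950, 2.1298)

step 1: θ'=3.8798 (R=0.5000) → pose (-2.9659, 3.8869, 3.8798)
step 2: θ'=3.1298 (R=-2.5000) → pose (-4.6778, 3.2363, 3.1298)
step 3: θ'=2.1298 (R=-0.1250) → pose (-4.7823, 3.2950, 2.1298)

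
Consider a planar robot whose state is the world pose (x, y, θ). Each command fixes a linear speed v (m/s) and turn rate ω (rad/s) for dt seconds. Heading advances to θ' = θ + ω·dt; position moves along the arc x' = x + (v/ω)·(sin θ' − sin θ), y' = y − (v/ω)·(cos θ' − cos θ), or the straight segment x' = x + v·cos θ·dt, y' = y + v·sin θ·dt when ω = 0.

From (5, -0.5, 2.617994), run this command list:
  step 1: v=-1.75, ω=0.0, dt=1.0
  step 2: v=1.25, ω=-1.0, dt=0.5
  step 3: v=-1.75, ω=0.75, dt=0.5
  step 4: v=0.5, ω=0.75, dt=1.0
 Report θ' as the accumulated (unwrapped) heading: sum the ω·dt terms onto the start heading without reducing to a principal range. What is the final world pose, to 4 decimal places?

step 1: θ'=2.6180 (straight) → pose (6.5155, -1.3750, 2.6180)
step 2: θ'=2.1180 (R=-1.2500) → pose (6.0731, -0.9428, 2.1180)
step 3: θ'=2.4930 (R=-2.3333) → pose (6.6562, -1.5883, 2.4930)
step 4: θ'=3.2430 (R=0.6667) → pose (6.1860, -1.4564, 3.2430)

(6.1860, -1.4564, 3.2430)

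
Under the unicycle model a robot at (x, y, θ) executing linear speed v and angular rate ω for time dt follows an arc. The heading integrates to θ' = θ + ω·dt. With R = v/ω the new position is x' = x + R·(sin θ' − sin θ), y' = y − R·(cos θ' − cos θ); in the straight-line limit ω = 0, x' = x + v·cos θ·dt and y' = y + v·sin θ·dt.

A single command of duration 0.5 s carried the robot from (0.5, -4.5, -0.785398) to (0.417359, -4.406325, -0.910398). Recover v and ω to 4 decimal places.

v = -0.2500, ω = -0.2500

Δθ = -0.910398 − -0.785398 = -0.125000
ω = Δθ/dt = -0.125000/0.5 = -0.2500
R = −Δy/(cos θ' − cos θ) = 1.0000
v = R·ω = 1.0000·-0.2500 = -0.2500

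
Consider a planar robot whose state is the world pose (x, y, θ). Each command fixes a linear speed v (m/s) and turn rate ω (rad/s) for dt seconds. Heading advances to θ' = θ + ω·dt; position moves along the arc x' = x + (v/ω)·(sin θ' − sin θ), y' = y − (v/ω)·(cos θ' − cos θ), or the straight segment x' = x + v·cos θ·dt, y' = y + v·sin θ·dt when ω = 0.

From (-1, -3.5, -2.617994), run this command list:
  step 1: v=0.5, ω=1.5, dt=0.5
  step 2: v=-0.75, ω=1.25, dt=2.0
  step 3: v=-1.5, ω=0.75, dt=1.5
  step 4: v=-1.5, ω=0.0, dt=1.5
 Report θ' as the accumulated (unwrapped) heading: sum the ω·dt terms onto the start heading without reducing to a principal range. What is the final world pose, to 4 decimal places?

step 1: θ'=-1.8680 (R=0.3333) → pose (-1.1521, -3.6911, -1.8680)
step 2: θ'=0.6320 (R=-0.6000) → pose (-2.0802, -3.0312, 0.6320)
step 3: θ'=1.7570 (R=-2.0000) → pose (-2.8641, -5.0152, 1.7570)
step 4: θ'=1.7570 (straight) → pose (-2.4476, -7.2263, 1.7570)

(-2.4476, -7.2263, 1.7570)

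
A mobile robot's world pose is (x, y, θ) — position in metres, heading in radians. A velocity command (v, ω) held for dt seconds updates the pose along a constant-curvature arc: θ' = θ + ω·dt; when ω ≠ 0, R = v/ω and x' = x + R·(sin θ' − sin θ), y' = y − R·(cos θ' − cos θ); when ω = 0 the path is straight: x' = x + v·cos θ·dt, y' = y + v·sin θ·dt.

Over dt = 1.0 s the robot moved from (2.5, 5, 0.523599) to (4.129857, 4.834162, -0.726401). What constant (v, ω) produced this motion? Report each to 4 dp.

Δθ = -0.726401 − 0.523599 = -1.250000
ω = Δθ/dt = -1.250000/1.0 = -1.2500
R = Δx/(sin θ' − sin θ) = -1.4000
v = R·ω = -1.4000·-1.2500 = 1.7500

v = 1.7500, ω = -1.2500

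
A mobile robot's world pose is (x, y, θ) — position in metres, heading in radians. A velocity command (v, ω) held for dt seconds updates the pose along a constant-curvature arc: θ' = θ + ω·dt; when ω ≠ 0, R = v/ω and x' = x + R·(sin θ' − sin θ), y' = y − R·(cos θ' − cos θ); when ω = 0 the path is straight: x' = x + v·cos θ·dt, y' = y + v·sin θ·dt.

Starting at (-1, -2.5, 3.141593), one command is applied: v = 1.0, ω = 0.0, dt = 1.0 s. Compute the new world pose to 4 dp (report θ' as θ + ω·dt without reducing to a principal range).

θ' = 3.1416 + 0.0·1.0 = 3.1416
ω = 0 → straight: x' = -1 + 1.0·cos(3.1416)·1.0 = -2.0000
y' = -2.5 + 1.0·sin(3.1416)·1.0 = -2.5000

(-2.0000, -2.5000, 3.1416)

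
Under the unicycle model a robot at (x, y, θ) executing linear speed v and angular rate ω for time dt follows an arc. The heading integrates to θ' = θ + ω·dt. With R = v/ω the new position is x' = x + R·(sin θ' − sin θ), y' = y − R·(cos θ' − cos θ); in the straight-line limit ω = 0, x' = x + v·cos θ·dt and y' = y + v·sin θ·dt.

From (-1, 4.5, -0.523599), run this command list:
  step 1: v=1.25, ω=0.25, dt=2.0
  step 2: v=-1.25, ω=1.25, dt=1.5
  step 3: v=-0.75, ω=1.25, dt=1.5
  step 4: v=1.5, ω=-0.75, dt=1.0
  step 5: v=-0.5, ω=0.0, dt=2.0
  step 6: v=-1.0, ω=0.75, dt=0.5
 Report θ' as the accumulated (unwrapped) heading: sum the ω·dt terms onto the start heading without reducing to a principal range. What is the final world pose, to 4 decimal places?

step 1: θ'=-0.0236 (R=5.0000) → pose (1.3820, 3.8315, -0.0236)
step 2: θ'=1.8514 (R=-1.0000) → pose (0.3975, 2.5549, 1.8514)
step 3: θ'=3.7264 (R=-0.6000) → pose (1.3053, 2.2207, 3.7264)
step 4: θ'=2.9764 (R=-2.0000) → pose (-0.1277, 1.9156, 2.9764)
step 5: θ'=2.9764 (straight) → pose (0.8587, 1.7512, 2.9764)
step 6: θ'=3.3514 (R=-1.3333) → pose (1.3557, 1.7622, 3.3514)

(1.3557, 1.7622, 3.3514)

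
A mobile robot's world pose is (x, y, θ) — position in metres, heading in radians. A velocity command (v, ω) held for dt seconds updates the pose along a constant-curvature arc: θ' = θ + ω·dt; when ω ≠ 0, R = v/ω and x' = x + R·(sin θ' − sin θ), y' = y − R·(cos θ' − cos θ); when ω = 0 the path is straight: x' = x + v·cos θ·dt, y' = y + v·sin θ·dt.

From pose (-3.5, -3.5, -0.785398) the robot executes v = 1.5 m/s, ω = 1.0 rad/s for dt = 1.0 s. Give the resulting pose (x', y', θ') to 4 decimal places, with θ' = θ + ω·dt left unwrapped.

θ' = -0.7854 + 1.0·1.0 = 0.2146
R = v/ω = 1.5/1.0 = 1.5000
x' = -3.5 + 1.5000·(sin 0.2146 − sin -0.7854) = -2.1199
y' = -3.5 − 1.5000·(cos 0.2146 − cos -0.7854) = -3.9049

(-2.1199, -3.9049, 0.2146)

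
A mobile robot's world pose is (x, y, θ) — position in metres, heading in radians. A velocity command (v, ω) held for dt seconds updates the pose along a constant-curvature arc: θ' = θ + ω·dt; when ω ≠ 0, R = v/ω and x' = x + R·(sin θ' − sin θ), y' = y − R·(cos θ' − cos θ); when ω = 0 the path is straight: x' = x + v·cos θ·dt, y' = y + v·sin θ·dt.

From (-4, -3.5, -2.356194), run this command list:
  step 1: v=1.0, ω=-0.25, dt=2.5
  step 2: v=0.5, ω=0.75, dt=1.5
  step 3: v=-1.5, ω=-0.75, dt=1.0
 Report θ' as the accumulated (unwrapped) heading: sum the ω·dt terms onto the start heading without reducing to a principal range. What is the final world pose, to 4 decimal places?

step 1: θ'=-2.9812 (R=-4.0000) → pose (-6.1896, -4.6202, -2.9812)
step 2: θ'=-1.8562 (R=0.6667) → pose (-6.7228, -5.0906, -1.8562)
step 3: θ'=-2.6062 (R=2.0000) → pose (-5.8241, -3.9336, -2.6062)

(-5.8241, -3.9336, -2.6062)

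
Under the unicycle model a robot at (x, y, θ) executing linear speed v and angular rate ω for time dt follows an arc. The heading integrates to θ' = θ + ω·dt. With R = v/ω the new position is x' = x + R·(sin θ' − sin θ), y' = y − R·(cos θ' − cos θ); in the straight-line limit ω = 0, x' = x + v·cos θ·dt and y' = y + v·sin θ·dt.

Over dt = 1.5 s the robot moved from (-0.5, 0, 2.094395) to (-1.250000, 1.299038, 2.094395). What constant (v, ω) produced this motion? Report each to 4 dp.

v = 1.0000, ω = 0.0000

Δθ = 2.094395 − 2.094395 = 0.000000
ω = Δθ/dt = 0.000000/1.5 = 0.0000
ω = 0 → v = (Δx·cos θ + Δy·sin θ)/dt = 1.0000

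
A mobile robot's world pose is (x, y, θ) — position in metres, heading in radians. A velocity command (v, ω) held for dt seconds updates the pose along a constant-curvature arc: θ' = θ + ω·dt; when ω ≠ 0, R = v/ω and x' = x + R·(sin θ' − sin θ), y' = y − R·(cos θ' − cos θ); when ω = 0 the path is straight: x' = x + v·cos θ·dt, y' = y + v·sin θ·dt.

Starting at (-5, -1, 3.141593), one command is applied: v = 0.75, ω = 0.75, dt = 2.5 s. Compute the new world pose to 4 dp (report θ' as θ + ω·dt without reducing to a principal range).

(-5.9541, -2.2995, 5.0166)

θ' = 3.1416 + 0.75·2.5 = 5.0166
R = v/ω = 0.75/0.75 = 1.0000
x' = -5 + 1.0000·(sin 5.0166 − sin 3.1416) = -5.9541
y' = -1 − 1.0000·(cos 5.0166 − cos 3.1416) = -2.2995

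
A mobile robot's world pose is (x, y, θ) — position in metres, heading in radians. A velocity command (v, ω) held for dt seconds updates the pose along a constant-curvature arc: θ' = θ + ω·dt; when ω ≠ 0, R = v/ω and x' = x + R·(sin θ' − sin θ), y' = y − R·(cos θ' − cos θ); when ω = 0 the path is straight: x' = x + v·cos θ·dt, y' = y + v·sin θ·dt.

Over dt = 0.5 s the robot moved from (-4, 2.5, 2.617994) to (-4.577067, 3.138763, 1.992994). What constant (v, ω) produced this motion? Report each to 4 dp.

v = 1.7500, ω = -1.2500

Δθ = 1.992994 − 2.617994 = -0.625000
ω = Δθ/dt = -0.625000/0.5 = -1.2500
R = −Δy/(cos θ' − cos θ) = -1.4000
v = R·ω = -1.4000·-1.2500 = 1.7500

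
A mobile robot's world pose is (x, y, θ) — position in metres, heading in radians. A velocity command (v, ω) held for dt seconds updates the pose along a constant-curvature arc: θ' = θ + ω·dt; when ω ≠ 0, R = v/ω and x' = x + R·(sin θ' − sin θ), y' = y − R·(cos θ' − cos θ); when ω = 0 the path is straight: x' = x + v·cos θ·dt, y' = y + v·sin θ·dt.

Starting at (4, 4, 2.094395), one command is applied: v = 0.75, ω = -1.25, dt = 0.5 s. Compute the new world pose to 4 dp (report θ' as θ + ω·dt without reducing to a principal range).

θ' = 2.0944 + -1.25·0.5 = 1.4694
R = v/ω = 0.75/-1.25 = -0.6000
x' = 4 + -0.6000·(sin 1.4694 − sin 2.0944) = 3.9227
y' = 4 − -0.6000·(cos 1.4694 − cos 2.0944) = 4.3607

(3.9227, 4.3607, 1.4694)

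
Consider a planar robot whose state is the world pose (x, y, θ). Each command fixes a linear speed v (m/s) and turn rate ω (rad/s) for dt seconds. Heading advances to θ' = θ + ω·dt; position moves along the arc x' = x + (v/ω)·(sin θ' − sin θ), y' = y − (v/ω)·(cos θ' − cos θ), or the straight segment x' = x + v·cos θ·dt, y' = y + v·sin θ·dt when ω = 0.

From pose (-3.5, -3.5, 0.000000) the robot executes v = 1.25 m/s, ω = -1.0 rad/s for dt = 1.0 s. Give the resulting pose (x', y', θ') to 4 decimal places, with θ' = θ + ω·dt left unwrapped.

θ' = 0.0000 + -1.0·1.0 = -1.0000
R = v/ω = 1.25/-1.0 = -1.2500
x' = -3.5 + -1.2500·(sin -1.0000 − sin 0.0000) = -2.4482
y' = -3.5 − -1.2500·(cos -1.0000 − cos 0.0000) = -4.0746

(-2.4482, -4.0746, -1.0000)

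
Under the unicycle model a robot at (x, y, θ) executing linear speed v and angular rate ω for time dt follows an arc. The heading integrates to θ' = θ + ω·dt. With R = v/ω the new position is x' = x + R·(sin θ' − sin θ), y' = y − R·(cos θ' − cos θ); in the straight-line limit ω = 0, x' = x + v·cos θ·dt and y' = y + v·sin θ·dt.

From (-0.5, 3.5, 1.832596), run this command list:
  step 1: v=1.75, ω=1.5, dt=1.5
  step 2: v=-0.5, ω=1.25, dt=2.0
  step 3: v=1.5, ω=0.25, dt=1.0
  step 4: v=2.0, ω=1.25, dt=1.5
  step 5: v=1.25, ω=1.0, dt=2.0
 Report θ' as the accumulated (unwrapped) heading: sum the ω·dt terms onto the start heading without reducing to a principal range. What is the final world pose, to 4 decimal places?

step 1: θ'=4.0826 (R=1.1667) → pose (-2.5698, 3.8852, 4.0826)
step 2: θ'=6.5826 (R=-0.4000) → pose (-3.0110, 4.5030, 6.5826)
step 3: θ'=6.8326 (R=6.0000) → pose (-1.6476, 5.1190, 6.8326)
step 4: θ'=8.7076 (R=1.6000) → pose (-1.4315, 7.6894, 8.7076)
step 5: θ'=10.7076 (R=1.2500) → pose (-3.4516, 7.1024, 10.7076)

(-3.4516, 7.1024, 10.7076)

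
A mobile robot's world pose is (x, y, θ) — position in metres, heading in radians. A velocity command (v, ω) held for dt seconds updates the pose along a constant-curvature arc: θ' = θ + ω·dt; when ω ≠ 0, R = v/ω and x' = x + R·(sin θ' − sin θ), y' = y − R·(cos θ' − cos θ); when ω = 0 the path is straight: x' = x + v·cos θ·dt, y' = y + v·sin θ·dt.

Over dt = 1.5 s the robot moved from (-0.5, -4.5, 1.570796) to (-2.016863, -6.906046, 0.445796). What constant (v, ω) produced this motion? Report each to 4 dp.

v = -2.0000, ω = -0.7500

Δθ = 0.445796 − 1.570796 = -1.125000
ω = Δθ/dt = -1.125000/1.5 = -0.7500
R = −Δy/(cos θ' − cos θ) = 2.6667
v = R·ω = 2.6667·-0.7500 = -2.0000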